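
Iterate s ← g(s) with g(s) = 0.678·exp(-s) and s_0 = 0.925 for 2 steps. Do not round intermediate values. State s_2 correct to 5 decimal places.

s_1 = g(0.925000) = 0.268848
s_2 = g(0.268848) = 0.518168

0.51817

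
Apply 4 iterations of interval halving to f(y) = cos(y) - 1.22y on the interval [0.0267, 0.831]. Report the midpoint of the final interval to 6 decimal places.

0.655059

f(0.026700) = 0.967070, f(0.831000) = -0.339683 (opposite signs)
step 1: m = 0.428850, f(m) = 0.386248 > 0 → root in [0.428850, 0.831000]
step 2: m = 0.629925, f(m) = 0.039563 > 0 → root in [0.629925, 0.831000]
step 3: m = 0.730463, f(m) = -0.146298 < 0 → root in [0.629925, 0.730463]
step 4: m = 0.680194, f(m) = -0.052385 < 0 → root in [0.629925, 0.680194]
Midpoint of [0.629925, 0.680194] = 0.655059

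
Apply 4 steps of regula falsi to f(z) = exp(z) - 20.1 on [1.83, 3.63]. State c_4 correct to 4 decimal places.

2.9917

f(1.830000) = -13.866113, f(3.630000) = 17.612817
step 1: c = 2.622880, f(c) = -6.324665 < 0 → new bracket [2.622880, 3.630000]
step 2: c = 2.888977, f(c) = -2.125089 < 0 → new bracket [2.888977, 3.630000]
step 3: c = 2.968759, f(c) = -0.632246 < 0 → new bracket [2.968759, 3.630000]
step 4: c = 2.991673, f(c) = -0.181012 < 0 → new bracket [2.991673, 3.630000]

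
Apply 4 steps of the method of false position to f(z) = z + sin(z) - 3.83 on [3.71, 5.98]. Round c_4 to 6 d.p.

4.803470

False-position update: c = (a·f(b) − b·f(a))/(f(b) − f(a)); replace the endpoint whose sign matches f(c).
f(3.710000) = -0.658291, f(5.980000) = 1.851438
step 1: c = 4.305411, f(c) = -0.442910 < 0 → new bracket [4.305411, 5.980000]
step 2: c = 4.628680, f(c) = -0.197818 < 0 → new bracket [4.628680, 5.980000]
step 3: c = 4.759125, f(c) = -0.069783 < 0 → new bracket [4.759125, 5.980000]
step 4: c = 4.803470, f(c) = -0.022385 < 0 → new bracket [4.803470, 5.980000]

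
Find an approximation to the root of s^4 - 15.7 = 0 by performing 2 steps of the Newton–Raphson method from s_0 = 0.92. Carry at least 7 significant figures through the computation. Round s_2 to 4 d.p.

4.3188

f'(s) = 4s^3
s_0 = 0.920000: f = -14.983607, f' = 3.114752 → s_1 = 0.920000 - (-14.983607)/(3.114752) = 5.730530
s_1 = 5.730530: f = 1062.698002, f' = 752.738791 → s_2 = 5.730530 - (1062.698002)/(752.738791) = 4.318754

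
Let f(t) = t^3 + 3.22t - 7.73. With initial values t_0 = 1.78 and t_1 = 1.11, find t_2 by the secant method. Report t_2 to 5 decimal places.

f(t_0) = 3.641352, f(t_1) = -2.788169
t_2 = 1.110000 - (-2.788169)·(1.110000 - 1.780000)/(-2.788169 - (3.641352)) = 1.400546; f(t_2) = -0.473028

1.40055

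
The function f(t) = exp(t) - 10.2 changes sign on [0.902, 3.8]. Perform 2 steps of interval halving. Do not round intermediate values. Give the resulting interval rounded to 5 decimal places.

[1.62650, 2.35100]

f(0.902000) = -7.735473, f(3.800000) = 34.501184 (opposite signs)
step 1: m = 2.351000, f(m) = 0.296061 > 0 → root in [0.902000, 2.351000]
step 2: m = 1.626500, f(m) = -5.113958 < 0 → root in [1.626500, 2.351000]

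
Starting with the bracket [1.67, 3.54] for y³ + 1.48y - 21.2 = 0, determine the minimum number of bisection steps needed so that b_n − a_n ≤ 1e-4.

15

Initial width b − a = 3.54 − 1.67 = 1.870000.
After n steps the width is (b−a)/2^n; need (b−a)/2^n ≤ 1e-4.
So n ≥ log₂(1.870000/1e-4) = log₂(18700.0000) ≈ 14.1908.
Hence n = 15.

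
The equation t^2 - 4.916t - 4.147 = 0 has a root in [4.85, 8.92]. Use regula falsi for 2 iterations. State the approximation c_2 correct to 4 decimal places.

5.5467

f(4.850000) = -4.467100, f(8.920000) = 31.568680
step 1: c = 5.354529, f(c) = -1.798884 < 0 → new bracket [5.354529, 8.920000]
step 2: c = 5.546748, f(c) = -0.648402 < 0 → new bracket [5.546748, 8.920000]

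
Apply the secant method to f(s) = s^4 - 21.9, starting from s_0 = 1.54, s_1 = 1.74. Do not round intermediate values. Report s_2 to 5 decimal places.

Secant update: s_(k+1) = s_k − f(s_k)·(s_k − s_(k-1))/(f(s_k) − f(s_(k-1))).
f(s_0) = -16.275513, f(s_1) = -12.733638
s_2 = 1.740000 - (-12.733638)·(1.740000 - 1.540000)/(-12.733638 - (-16.275513)) = 2.459034; f(s_2) = 14.664356

2.45903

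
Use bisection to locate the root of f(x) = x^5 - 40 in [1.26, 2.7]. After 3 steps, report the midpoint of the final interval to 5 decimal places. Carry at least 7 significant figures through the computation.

2.07000

f(1.260000) = -36.824203, f(2.700000) = 103.489070 (opposite signs)
step 1: m = 1.980000, f(m) = -9.568318 < 0 → root in [1.980000, 2.700000]
step 2: m = 2.340000, f(m) = 30.158337 > 0 → root in [1.980000, 2.340000]
step 3: m = 2.160000, f(m) = 7.018498 > 0 → root in [1.980000, 2.160000]
Midpoint of [1.980000, 2.160000] = 2.070000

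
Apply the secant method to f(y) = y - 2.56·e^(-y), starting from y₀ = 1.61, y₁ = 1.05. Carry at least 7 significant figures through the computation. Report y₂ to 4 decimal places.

Secant update: y_(k+1) = y_k − f(y_k)·(y_k − y_(k-1))/(f(y_k) − f(y_(k-1))).
f(y_0) = 1.098288, f(y_1) = 0.154159
y_2 = 1.050000 - (0.154159)·(1.050000 - 1.610000)/(0.154159 - (1.098288)) = 0.958562; f(y_2) = -0.023054

0.9586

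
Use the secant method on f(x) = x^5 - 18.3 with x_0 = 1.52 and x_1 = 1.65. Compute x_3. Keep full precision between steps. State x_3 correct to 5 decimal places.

f(x_0) = -10.186319, f(x_1) = -6.070190
x_2 = 1.650000 - (-6.070190)·(1.650000 - 1.520000)/(-6.070190 - (-10.186319)) = 1.841715; f(x_2) = 2.889095
x_3 = 1.841715 - (2.889095)·(1.841715 - 1.650000)/(2.889095 - (-6.070190)) = 1.779893; f(x_3) = -0.436383

1.77989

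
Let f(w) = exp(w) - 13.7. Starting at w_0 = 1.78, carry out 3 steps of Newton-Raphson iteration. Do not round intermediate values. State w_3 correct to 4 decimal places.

2.6219

Newton update: w ← w − f(w)/f'(w).
f'(w) = exp(w)
w_0 = 1.780000: f = -7.770144, f' = 5.929856 → w_1 = 1.780000 - (-7.770144)/(5.929856) = 3.090343
w_1 = 3.090343: f = 8.284609, f' = 21.984609 → w_2 = 3.090343 - (8.284609)/(21.984609) = 2.713506
w_2 = 2.713506: f = 1.382058, f' = 15.082058 → w_3 = 2.713506 - (1.382058)/(15.082058) = 2.621870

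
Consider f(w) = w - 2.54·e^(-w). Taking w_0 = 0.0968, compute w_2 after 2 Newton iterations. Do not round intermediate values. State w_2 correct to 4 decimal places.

Newton update: w ← w − f(w)/f'(w).
f'(w) = 1 + 2.54·e^(-w)
w_0 = 0.096800: f = -2.208853, f' = 3.305653 → w_1 = 0.096800 - (-2.208853)/(3.305653) = 0.765005
w_1 = 0.765005: f = -0.416938, f' = 2.181943 → w_2 = 0.765005 - (-0.416938)/(2.181943) = 0.956090

0.9561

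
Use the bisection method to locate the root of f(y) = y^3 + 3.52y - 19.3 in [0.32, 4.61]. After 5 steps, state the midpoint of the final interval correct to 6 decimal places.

2.263906

f(0.320000) = -18.140832, f(4.610000) = 94.899381 (opposite signs)
step 1: m = 2.465000, f(m) = 4.354695 > 0 → root in [0.320000, 2.465000]
step 2: m = 1.392500, f(m) = -11.698264 < 0 → root in [1.392500, 2.465000]
step 3: m = 1.928750, f(m) = -5.335702 < 0 → root in [1.928750, 2.465000]
step 4: m = 2.196875, f(m) = -0.964311 < 0 → root in [2.196875, 2.465000]
step 5: m = 2.330938, f(m) = 1.569512 > 0 → root in [2.196875, 2.330938]
Midpoint of [2.196875, 2.330938] = 2.263906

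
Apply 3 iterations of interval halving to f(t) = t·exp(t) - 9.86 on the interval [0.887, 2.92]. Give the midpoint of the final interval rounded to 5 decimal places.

1.77644

f(0.887000) = -7.706510, f(2.920000) = 44.280559 (opposite signs)
step 1: m = 1.903500, f(m) = 2.911221 > 0 → root in [0.887000, 1.903500]
step 2: m = 1.395250, f(m) = -4.228794 < 0 → root in [1.395250, 1.903500]
step 3: m = 1.649375, f(m) = -1.277104 < 0 → root in [1.649375, 1.903500]
Midpoint of [1.649375, 1.903500] = 1.776438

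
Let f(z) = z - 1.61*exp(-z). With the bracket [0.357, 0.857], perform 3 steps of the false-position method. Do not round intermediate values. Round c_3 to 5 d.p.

f(0.357000) = -0.769634, f(0.857000) = 0.173662
step 1: c = 0.764949, f(c) = 0.015724 > 0 → new bracket [0.357000, 0.764949]
step 2: c = 0.756782, f(c) = 0.001412 > 0 → new bracket [0.357000, 0.756782]
step 3: c = 0.756050, f(c) = 0.000127 > 0 → new bracket [0.357000, 0.756050]

0.75605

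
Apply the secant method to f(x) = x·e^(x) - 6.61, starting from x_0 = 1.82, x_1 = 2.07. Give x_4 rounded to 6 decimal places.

1.492480

f(x_0) = 4.622782, f(x_1) = 9.794384
x_2 = 2.070000 - (9.794384)·(2.070000 - 1.820000)/(9.794384 - (4.622782)) = 1.596530; f(x_2) = 1.270278
x_3 = 1.596530 - (1.270278)·(1.596530 - 2.070000)/(1.270278 - (9.794384)) = 1.525973; f(x_3) = 0.408892
x_4 = 1.525973 - (0.408892)·(1.525973 - 1.596530)/(0.408892 - (1.270278)) = 1.492480; f(x_4) = 0.028722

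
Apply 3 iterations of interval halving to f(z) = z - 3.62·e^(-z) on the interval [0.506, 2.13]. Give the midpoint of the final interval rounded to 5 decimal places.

f(0.506000) = -1.676507, f(2.130000) = 1.699809 (opposite signs)
step 1: m = 1.318000, f(m) = 0.349034 > 0 → root in [0.506000, 1.318000]
step 2: m = 0.912000, f(m) = -0.542226 < 0 → root in [0.912000, 1.318000]
step 3: m = 1.115000, f(m) = -0.072053 < 0 → root in [1.115000, 1.318000]
Midpoint of [1.115000, 1.318000] = 1.216500

1.21650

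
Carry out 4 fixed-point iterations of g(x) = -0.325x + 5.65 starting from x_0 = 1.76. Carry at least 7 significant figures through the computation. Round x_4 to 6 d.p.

x_1 = g(1.760000) = 5.078000
x_2 = g(5.078000) = 3.999650
x_3 = g(3.999650) = 4.350114
x_4 = g(4.350114) = 4.236213

4.236213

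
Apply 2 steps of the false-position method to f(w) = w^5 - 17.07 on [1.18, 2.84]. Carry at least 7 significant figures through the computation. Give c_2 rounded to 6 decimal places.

f(1.180000) = -14.782242, f(2.840000) = 167.683086
step 1: c = 1.314483, f(c) = -13.145582 < 0 → new bracket [1.314483, 2.840000]
step 2: c = 1.425383, f(c) = -11.186207 < 0 → new bracket [1.425383, 2.840000]

1.425383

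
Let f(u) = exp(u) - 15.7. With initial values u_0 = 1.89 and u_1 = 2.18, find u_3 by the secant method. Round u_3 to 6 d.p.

2.659773

Secant update: u_(k+1) = u_k − f(u_k)·(u_k − u_(k-1))/(f(u_k) − f(u_(k-1))).
f(u_0) = -9.080631, f(u_1) = -6.853694
u_2 = 2.180000 - (-6.853694)·(2.180000 - 1.890000)/(-6.853694 - (-9.080631)) = 3.072513; f(u_2) = 5.896110
u_3 = 3.072513 - (5.896110)·(3.072513 - 2.180000)/(5.896110 - (-6.853694)) = 2.659773; f(u_3) = -1.406955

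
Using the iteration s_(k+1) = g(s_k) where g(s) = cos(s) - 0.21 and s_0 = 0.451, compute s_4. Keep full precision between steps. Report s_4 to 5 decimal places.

0.59412

s_1 = g(0.451000) = 0.690012
s_2 = g(0.690012) = 0.561239
s_3 = g(0.561239) = 0.636597
s_4 = g(0.636597) = 0.594124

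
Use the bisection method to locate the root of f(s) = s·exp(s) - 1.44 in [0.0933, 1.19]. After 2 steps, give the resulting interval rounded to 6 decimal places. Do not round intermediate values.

[0.641650, 0.915825]

f(0.093300) = -1.337576, f(1.190000) = 2.471627 (opposite signs)
step 1: m = 0.641650, f(m) = -0.221114 < 0 → root in [0.641650, 1.190000]
step 2: m = 0.915825, f(m) = 0.848496 > 0 → root in [0.641650, 0.915825]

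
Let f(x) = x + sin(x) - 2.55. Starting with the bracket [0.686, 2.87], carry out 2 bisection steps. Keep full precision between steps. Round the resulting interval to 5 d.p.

f(0.686000) = -1.230553, f(2.870000) = 0.588266 (opposite signs)
step 1: m = 1.778000, f(m) = 0.206610 > 0 → root in [0.686000, 1.778000]
step 2: m = 1.232000, f(m) = -0.374845 < 0 → root in [1.232000, 1.778000]

[1.23200, 1.77800]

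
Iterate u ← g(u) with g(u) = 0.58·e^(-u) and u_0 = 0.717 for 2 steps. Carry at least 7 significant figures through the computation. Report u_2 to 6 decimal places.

u_1 = g(0.717000) = 0.283165
u_2 = g(0.283165) = 0.436970

0.436970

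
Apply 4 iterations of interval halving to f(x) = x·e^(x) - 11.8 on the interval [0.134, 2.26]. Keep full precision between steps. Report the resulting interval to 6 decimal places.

[1.728500, 1.861375]

f(0.134000) = -11.646785, f(2.260000) = 9.857782 (opposite signs)
step 1: m = 1.197000, f(m) = -7.837725 < 0 → root in [1.197000, 2.260000]
step 2: m = 1.728500, f(m) = -2.064744 < 0 → root in [1.728500, 2.260000]
step 3: m = 1.994250, f(m) = 2.851138 > 0 → root in [1.728500, 1.994250]
step 4: m = 1.861375, f(m) = 0.173435 > 0 → root in [1.728500, 1.861375]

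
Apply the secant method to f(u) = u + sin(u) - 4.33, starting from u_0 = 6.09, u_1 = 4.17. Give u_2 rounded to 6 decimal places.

4.925134

f(u_0) = 1.568014, f(u_1) = -1.016478
u_2 = 4.170000 - (-1.016478)·(4.170000 - 6.090000)/(-1.016478 - (1.568014)) = 4.925134; f(u_2) = -0.382321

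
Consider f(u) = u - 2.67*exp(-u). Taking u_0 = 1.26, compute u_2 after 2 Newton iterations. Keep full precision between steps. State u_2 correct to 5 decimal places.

f'(u) = 1 + 2.67*exp(-u)
u_0 = 1.260000: f = 0.502644, f' = 1.757356 → u_1 = 1.260000 - (0.502644)/(1.757356) = 0.973977
u_1 = 0.973977: f = -0.034157, f' = 2.008134 → u_2 = 0.973977 - (-0.034157)/(2.008134) = 0.990987

0.99099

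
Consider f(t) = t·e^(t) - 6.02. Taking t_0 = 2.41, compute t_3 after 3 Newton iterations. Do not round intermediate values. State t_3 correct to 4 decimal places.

1.4415

Newton update: t ← t − f(t)/f'(t).
f'(t) = (t + 1)·e^(t)
t_0 = 2.410000: f = 20.812846, f' = 37.966808 → t_1 = 2.410000 - (20.812846)/(37.966808) = 1.861815
t_1 = 1.861815: f = 5.961530, f' = 18.416935 → t_2 = 1.861815 - (5.961530)/(18.416935) = 1.538116
t_2 = 1.538116: f = 1.141181, f' = 11.816993 → t_3 = 1.538116 - (1.141181)/(11.816993) = 1.441545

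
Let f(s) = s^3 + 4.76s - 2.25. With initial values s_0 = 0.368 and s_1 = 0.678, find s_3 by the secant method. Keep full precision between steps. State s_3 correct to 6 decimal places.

Secant update: s_(k+1) = s_k − f(s_k)·(s_k − s_(k-1))/(f(s_k) − f(s_(k-1))).
f(s_0) = -0.448484, f(s_1) = 1.288946
s_2 = 0.678000 - (1.288946)·(0.678000 - 0.368000)/(1.288946 - (-0.448484)) = 0.448021; f(s_2) = -0.027495
s_3 = 0.448021 - (-0.027495)·(0.448021 - 0.678000)/(-0.027495 - (1.288946)) = 0.452824; f(s_3) = -0.001708

0.452824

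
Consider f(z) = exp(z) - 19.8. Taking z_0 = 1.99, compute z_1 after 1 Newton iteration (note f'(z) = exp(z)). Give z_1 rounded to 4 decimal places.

Newton update: z ← z − f(z)/f'(z).
z_0 = 1.990000: f = -12.484466, f' = 7.315534 → z_1 = 1.990000 - (-12.484466)/(7.315534) = 3.696569

3.6966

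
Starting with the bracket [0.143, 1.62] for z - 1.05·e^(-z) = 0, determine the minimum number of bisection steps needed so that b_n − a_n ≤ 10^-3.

Initial width b − a = 1.62 − 0.143 = 1.477000.
After n steps the width is (b−a)/2^n; need (b−a)/2^n ≤ 10^-3.
So n ≥ log₂(1.477000/10^-3) = log₂(1477.0000) ≈ 10.5285.
Hence n = 11.

11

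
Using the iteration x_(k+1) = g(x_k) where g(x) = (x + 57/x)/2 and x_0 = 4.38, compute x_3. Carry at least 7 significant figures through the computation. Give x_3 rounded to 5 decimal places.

x_1 = g(4.380000) = 8.696849
x_2 = g(8.696849) = 7.625474
x_3 = g(7.625474) = 7.550210

7.55021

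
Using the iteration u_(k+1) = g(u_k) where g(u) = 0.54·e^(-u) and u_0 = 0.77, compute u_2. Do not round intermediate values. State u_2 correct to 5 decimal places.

0.42054

u_1 = g(0.770000) = 0.250027
u_2 = g(0.250027) = 0.420541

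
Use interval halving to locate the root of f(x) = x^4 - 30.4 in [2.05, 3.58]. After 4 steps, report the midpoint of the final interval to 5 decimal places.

2.38469

f(2.050000) = -12.738994, f(3.580000) = 133.860109 (opposite signs)
step 1: m = 2.815000, f(m) = 32.393342 > 0 → root in [2.050000, 2.815000]
step 2: m = 2.432500, f(m) = 4.611555 > 0 → root in [2.050000, 2.432500]
step 3: m = 2.241250, f(m) = -5.167446 < 0 → root in [2.241250, 2.432500]
step 4: m = 2.336875, f(m) = -0.577645 < 0 → root in [2.336875, 2.432500]
Midpoint of [2.336875, 2.432500] = 2.384688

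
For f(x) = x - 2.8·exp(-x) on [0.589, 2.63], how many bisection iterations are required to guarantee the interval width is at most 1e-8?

Initial width b − a = 2.63 − 0.589 = 2.041000.
After n steps the width is (b−a)/2^n; need (b−a)/2^n ≤ 1e-8.
So n ≥ log₂(2.041000/1e-8) = log₂(204100000.0000) ≈ 27.6047.
Hence n = 28.

28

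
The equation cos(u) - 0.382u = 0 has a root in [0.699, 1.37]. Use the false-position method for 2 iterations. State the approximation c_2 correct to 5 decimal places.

False-position update: c = (a·f(b) − b·f(a))/(f(b) − f(a)); replace the endpoint whose sign matches f(c).
f(0.699000) = 0.498468, f(1.370000) = -0.323890
step 1: c = 1.105723, f(c) = 0.026102 > 0 → new bracket [1.105723, 1.370000]
step 2: c = 1.125433, f(c) = 0.000871 > 0 → new bracket [1.125433, 1.370000]

1.12543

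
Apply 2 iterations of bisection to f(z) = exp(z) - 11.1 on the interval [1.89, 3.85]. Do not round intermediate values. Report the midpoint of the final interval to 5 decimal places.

f(1.890000) = -4.480631, f(3.850000) = 35.893063 (opposite signs)
step 1: m = 2.870000, f(m) = 6.537018 > 0 → root in [1.890000, 2.870000]
step 2: m = 2.380000, f(m) = -0.295097 < 0 → root in [2.380000, 2.870000]
Midpoint of [2.380000, 2.870000] = 2.625000

2.62500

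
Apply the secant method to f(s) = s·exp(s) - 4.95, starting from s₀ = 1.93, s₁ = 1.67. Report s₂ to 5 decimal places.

Secant update: s_(k+1) = s_k − f(s_k)·(s_k − s_(k-1))/(f(s_k) − f(s_(k-1))).
f(s_0) = 8.346755, f(s_1) = 3.921320
s_2 = 1.670000 - (3.921320)·(1.670000 - 1.930000)/(3.921320 - (8.346755)) = 1.439617; f(s_2) = 1.123863

1.43962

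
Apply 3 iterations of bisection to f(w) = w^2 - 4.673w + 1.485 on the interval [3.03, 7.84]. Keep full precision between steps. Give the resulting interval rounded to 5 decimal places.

f(3.030000) = -3.493290, f(7.840000) = 26.314280 (opposite signs)
step 1: m = 5.435000, f(m) = 5.626470 > 0 → root in [3.030000, 5.435000]
step 2: m = 4.232500, f(m) = -0.379416 < 0 → root in [4.232500, 5.435000]
step 3: m = 4.833750, f(m) = 2.262025 > 0 → root in [4.232500, 4.833750]

[4.23250, 4.83375]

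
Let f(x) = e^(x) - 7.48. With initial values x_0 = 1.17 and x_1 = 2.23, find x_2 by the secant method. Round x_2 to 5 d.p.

1.91261

f(x_0) = -4.258007, f(x_1) = 1.819866
x_2 = 2.230000 - (1.819866)·(2.230000 - 1.170000)/(1.819866 - (-4.258007)) = 1.912610; f(x_2) = -0.709265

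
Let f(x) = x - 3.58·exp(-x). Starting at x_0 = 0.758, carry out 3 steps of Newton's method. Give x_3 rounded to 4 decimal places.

f'(x) = 1 + 3.58·exp(-x)
x_0 = 0.758000: f = -0.919598, f' = 2.677598 → x_1 = 0.758000 - (-0.919598)/(2.677598) = 1.101441
x_1 = 1.101441: f = -0.088521, f' = 2.189962 → x_2 = 1.101441 - (-0.088521)/(2.189962) = 1.141862
x_2 = 1.141862: f = -0.000959, f' = 2.142822 → x_3 = 1.141862 - (-0.000959)/(2.142822) = 1.142310

1.1423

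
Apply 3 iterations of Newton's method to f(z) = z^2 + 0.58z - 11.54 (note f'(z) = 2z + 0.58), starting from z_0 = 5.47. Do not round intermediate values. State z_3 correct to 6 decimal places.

z_0 = 5.470000: f = 21.553500, f' = 11.520000 → z_1 = 5.470000 - (21.553500)/(11.520000) = 3.599036
z_1 = 3.599036: f = 3.500505, f' = 7.778073 → z_2 = 3.599036 - (3.500505)/(7.778073) = 3.148989
z_2 = 3.148989: f = 0.202543, f' = 6.877977 → z_3 = 3.148989 - (0.202543)/(6.877977) = 3.119541

3.119541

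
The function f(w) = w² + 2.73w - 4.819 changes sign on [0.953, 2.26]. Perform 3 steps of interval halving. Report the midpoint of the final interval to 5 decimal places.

1.19806

f(0.953000) = -1.309101, f(2.260000) = 6.458400 (opposite signs)
step 1: m = 1.606500, f(m) = 2.147587 > 0 → root in [0.953000, 1.606500]
step 2: m = 1.279750, f(m) = 0.312478 > 0 → root in [0.953000, 1.279750]
step 3: m = 1.116375, f(m) = -0.525003 < 0 → root in [1.116375, 1.279750]
Midpoint of [1.116375, 1.279750] = 1.198062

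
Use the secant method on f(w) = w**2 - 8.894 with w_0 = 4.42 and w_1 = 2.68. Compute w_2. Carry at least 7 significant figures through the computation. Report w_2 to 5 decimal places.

2.92107

f(w_0) = 10.642400, f(w_1) = -1.711600
w_2 = 2.680000 - (-1.711600)·(2.680000 - 4.420000)/(-1.711600 - (10.642400)) = 2.921070; f(w_2) = -0.361348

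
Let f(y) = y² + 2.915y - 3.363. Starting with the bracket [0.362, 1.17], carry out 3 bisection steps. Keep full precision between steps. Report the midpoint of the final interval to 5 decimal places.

f(0.362000) = -2.176726, f(1.170000) = 1.416450 (opposite signs)
step 1: m = 0.766000, f(m) = -0.543354 < 0 → root in [0.766000, 1.170000]
step 2: m = 0.968000, f(m) = 0.395744 > 0 → root in [0.766000, 0.968000]
step 3: m = 0.867000, f(m) = -0.084006 < 0 → root in [0.867000, 0.968000]
Midpoint of [0.867000, 0.968000] = 0.917500

0.91750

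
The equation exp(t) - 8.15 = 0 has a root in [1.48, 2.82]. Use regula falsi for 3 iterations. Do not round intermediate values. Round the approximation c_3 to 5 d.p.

False-position update: c = (a·f(b) − b·f(a))/(f(b) − f(a)); replace the endpoint whose sign matches f(c).
f(1.480000) = -3.757054, f(2.820000) = 8.626851
step 1: c = 1.886532, f(c) = -1.553548 < 0 → new bracket [1.886532, 2.820000]
step 2: c = 2.028981, f(c) = -0.543669 < 0 → new bracket [2.028981, 2.820000]
step 3: c = 2.075876, f(c) = -0.178473 < 0 → new bracket [2.075876, 2.820000]

2.07588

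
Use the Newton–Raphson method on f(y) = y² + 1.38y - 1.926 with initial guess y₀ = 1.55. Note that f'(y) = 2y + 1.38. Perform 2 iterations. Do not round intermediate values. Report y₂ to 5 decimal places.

Newton update: y ← y − f(y)/f'(y).
y_0 = 1.550000: f = 2.615500, f' = 4.480000 → y_1 = 1.550000 - (2.615500)/(4.480000) = 0.966183
y_1 = 0.966183: f = 0.340842, f' = 3.312366 → y_2 = 0.966183 - (0.340842)/(3.312366) = 0.863283

0.86328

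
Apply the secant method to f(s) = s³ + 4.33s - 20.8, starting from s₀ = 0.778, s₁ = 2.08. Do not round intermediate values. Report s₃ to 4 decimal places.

f(s_0) = -16.960349, f(s_1) = -2.794688
s_2 = 2.080000 - (-2.794688)·(2.080000 - 0.778000)/(-2.794688 - (-16.960349)) = 2.336867; f(s_2) = 2.080131
s_3 = 2.336867 - (2.080131)·(2.336867 - 2.080000)/(2.080131 - (-2.794688)) = 2.227259; f(s_3) = -0.107241

2.2273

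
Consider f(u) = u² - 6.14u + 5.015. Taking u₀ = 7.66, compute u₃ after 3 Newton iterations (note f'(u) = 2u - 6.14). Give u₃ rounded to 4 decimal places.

5.1715

u_0 = 7.660000: f = 16.658200, f' = 9.180000 → u_1 = 7.660000 - (16.658200)/(9.180000) = 5.845381
u_1 = 5.845381: f = 3.292841, f' = 5.550763 → u_2 = 5.845381 - (3.292841)/(5.550763) = 5.252158
u_2 = 5.252158: f = 0.351914, f' = 4.364316 → u_3 = 5.252158 - (0.351914)/(4.364316) = 5.171524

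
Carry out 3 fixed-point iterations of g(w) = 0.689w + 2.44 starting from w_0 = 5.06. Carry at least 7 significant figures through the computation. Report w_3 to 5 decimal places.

6.93452

w_1 = g(5.060000) = 5.926340
w_2 = g(5.926340) = 6.523248
w_3 = g(6.523248) = 6.934518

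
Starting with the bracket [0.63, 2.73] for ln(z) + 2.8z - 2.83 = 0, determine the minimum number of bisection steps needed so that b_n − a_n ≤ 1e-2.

Initial width b − a = 2.73 − 0.63 = 2.100000.
After n steps the width is (b−a)/2^n; need (b−a)/2^n ≤ 1e-2.
So n ≥ log₂(2.100000/1e-2) = log₂(210.0000) ≈ 7.7142.
Hence n = 8.

8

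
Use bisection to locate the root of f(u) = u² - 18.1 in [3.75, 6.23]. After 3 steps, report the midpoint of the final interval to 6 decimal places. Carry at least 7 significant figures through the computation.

f(3.750000) = -4.037500, f(6.230000) = 20.712900 (opposite signs)
step 1: m = 4.990000, f(m) = 6.800100 > 0 → root in [3.750000, 4.990000]
step 2: m = 4.370000, f(m) = 0.996900 > 0 → root in [3.750000, 4.370000]
step 3: m = 4.060000, f(m) = -1.616400 < 0 → root in [4.060000, 4.370000]
Midpoint of [4.060000, 4.370000] = 4.215000

4.215000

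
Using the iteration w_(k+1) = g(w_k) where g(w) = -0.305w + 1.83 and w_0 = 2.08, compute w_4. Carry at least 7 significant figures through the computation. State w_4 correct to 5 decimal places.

1.40816

w_1 = g(2.080000) = 1.195600
w_2 = g(1.195600) = 1.465342
w_3 = g(1.465342) = 1.383071
w_4 = g(1.383071) = 1.408163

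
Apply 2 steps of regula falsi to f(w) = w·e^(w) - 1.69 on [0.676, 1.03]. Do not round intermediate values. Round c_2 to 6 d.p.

f(0.676000) = -0.360985, f(1.030000) = 1.195098
step 1: c = 0.758122, f(c) = -0.071967 < 0 → new bracket [0.758122, 1.030000]
step 2: c = 0.773564, f(c) = -0.013317 < 0 → new bracket [0.773564, 1.030000]

0.773564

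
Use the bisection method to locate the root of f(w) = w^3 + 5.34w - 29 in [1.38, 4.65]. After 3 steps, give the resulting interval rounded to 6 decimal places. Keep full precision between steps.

[2.197500, 2.606250]

f(1.380000) = -19.002728, f(4.650000) = 96.375625 (opposite signs)
step 1: m = 3.015000, f(m) = 14.507128 > 0 → root in [1.380000, 3.015000]
step 2: m = 2.197500, f(m) = -6.653609 < 0 → root in [2.197500, 3.015000]
step 3: m = 2.606250, f(m) = 2.620430 > 0 → root in [2.197500, 2.606250]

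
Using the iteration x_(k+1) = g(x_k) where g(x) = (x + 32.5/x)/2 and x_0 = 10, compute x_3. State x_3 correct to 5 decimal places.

x_1 = g(10.000000) = 6.625000
x_2 = g(6.625000) = 5.765330
x_3 = g(5.765330) = 5.701237

5.70124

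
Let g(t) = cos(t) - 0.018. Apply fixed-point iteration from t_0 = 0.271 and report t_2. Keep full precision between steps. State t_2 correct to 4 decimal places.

0.5673

t_1 = g(0.271000) = 0.945504
t_2 = g(0.945504) = 0.567335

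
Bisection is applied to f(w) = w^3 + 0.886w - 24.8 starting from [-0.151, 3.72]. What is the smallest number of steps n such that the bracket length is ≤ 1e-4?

16

Initial width b − a = 3.72 − -0.151 = 3.871000.
After n steps the width is (b−a)/2^n; need (b−a)/2^n ≤ 1e-4.
So n ≥ log₂(3.871000/1e-4) = log₂(38710.0000) ≈ 15.2404.
Hence n = 16.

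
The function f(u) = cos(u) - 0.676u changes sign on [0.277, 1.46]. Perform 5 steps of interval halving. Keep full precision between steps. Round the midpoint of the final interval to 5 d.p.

f(0.277000) = 0.774628, f(1.460000) = -0.876390 (opposite signs)
step 1: m = 0.868500, f(m) = 0.058866 > 0 → root in [0.868500, 1.460000]
step 2: m = 1.164250, f(m) = -0.391593 < 0 → root in [0.868500, 1.164250]
step 3: m = 1.016375, f(m) = -0.160618 < 0 → root in [0.868500, 1.016375]
step 4: m = 0.942438, f(m) = -0.049270 < 0 → root in [0.868500, 0.942438]
step 5: m = 0.905469, f(m) = 0.005220 > 0 → root in [0.905469, 0.942438]
Midpoint of [0.905469, 0.942438] = 0.923953

0.92395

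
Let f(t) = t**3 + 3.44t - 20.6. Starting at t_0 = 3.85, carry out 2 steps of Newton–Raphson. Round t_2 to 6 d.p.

f'(t) = 3t**2 + 3.44
t_0 = 3.850000: f = 49.710625, f' = 47.907500 → t_1 = 3.850000 - (49.710625)/(47.907500) = 2.812362
t_1 = 2.812362: f = 11.318575, f' = 27.168146 → t_2 = 2.812362 - (11.318575)/(27.168146) = 2.395750

2.395750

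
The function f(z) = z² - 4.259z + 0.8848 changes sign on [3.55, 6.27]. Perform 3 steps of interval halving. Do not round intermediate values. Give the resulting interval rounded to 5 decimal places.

f(3.550000) = -1.632150, f(6.270000) = 13.493770 (opposite signs)
step 1: m = 4.910000, f(m) = 4.081210 > 0 → root in [3.550000, 4.910000]
step 2: m = 4.230000, f(m) = 0.762130 > 0 → root in [3.550000, 4.230000]
step 3: m = 3.890000, f(m) = -0.550610 < 0 → root in [3.890000, 4.230000]

[3.89000, 4.23000]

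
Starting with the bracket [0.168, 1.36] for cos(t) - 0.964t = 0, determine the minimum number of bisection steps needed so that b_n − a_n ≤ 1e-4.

14

Initial width b − a = 1.36 − 0.168 = 1.192000.
After n steps the width is (b−a)/2^n; need (b−a)/2^n ≤ 1e-4.
So n ≥ log₂(1.192000/1e-4) = log₂(11920.0000) ≈ 13.5411.
Hence n = 14.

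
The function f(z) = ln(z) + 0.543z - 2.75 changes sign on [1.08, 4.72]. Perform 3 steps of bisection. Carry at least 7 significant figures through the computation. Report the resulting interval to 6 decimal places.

f(1.080000) = -2.086599, f(4.720000) = 1.364769 (opposite signs)
step 1: m = 2.900000, f(m) = -0.110589 < 0 → root in [2.900000, 4.720000]
step 2: m = 3.810000, f(m) = 0.656459 > 0 → root in [2.900000, 3.810000]
step 3: m = 3.355000, f(m) = 0.282217 > 0 → root in [2.900000, 3.355000]

[2.900000, 3.355000]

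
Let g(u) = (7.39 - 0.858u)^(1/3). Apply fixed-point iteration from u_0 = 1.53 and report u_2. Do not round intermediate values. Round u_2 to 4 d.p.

u_1 = g(1.530000) = 1.824887
u_2 = g(1.824887) = 1.799202

1.7992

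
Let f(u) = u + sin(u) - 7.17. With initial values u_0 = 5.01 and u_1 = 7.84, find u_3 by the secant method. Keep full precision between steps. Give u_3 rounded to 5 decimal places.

6.70142

Secant update: u_(k+1) = u_k − f(u_k)·(u_k − u_(k-1))/(f(u_k) − f(u_(k-1))).
f(u_0) = -3.116040, f(u_1) = 1.669902
u_2 = 7.840000 - (1.669902)·(7.840000 - 5.010000)/(1.669902 - (-3.116040)) = 6.852562; f(u_2) = 0.221668
u_3 = 6.852562 - (0.221668)·(6.852562 - 7.840000)/(0.221668 - (1.669902)) = 6.701423; f(u_3) = -0.062426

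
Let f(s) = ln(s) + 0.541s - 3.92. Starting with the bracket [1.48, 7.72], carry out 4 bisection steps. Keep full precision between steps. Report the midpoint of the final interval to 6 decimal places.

4.405000

f(1.480000) = -2.727278, f(7.720000) = 2.300334 (opposite signs)
step 1: m = 4.600000, f(m) = 0.094656 > 0 → root in [1.480000, 4.600000]
step 2: m = 3.040000, f(m) = -1.163502 < 0 → root in [3.040000, 4.600000]
step 3: m = 3.820000, f(m) = -0.513130 < 0 → root in [3.820000, 4.600000]
step 4: m = 4.210000, f(m) = -0.204927 < 0 → root in [4.210000, 4.600000]
Midpoint of [4.210000, 4.600000] = 4.405000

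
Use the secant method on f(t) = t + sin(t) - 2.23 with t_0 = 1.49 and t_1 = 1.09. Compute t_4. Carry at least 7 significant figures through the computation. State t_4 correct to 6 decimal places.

1.273779

Secant update: t_(k+1) = t_k − f(t_k)·(t_k − t_(k-1))/(f(t_k) − f(t_(k-1))).
f(t_0) = 0.256738, f(t_1) = -0.253373
t_2 = 1.090000 - (-0.253373)·(1.090000 - 1.490000)/(-0.253373 - (0.256738)) = 1.288681; f(t_2) = 0.019149
t_3 = 1.288681 - (0.019149)·(1.288681 - 1.090000)/(0.019149 - (-0.253373)) = 1.274720; f(t_3) = 0.001209
t_4 = 1.274720 - (0.001209)·(1.274720 - 1.288681)/(0.001209 - (0.019149)) = 1.273779; f(t_4) = -0.000007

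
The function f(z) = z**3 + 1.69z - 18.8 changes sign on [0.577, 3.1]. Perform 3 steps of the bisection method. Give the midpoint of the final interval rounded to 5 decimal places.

2.31156

f(0.577000) = -17.632770, f(3.100000) = 16.230000 (opposite signs)
step 1: m = 1.838500, f(m) = -9.478654 < 0 → root in [1.838500, 3.100000]
step 2: m = 2.469250, f(m) = 0.428533 > 0 → root in [1.838500, 2.469250]
step 3: m = 2.153875, f(m) = -5.167743 < 0 → root in [2.153875, 2.469250]
Midpoint of [2.153875, 2.469250] = 2.311562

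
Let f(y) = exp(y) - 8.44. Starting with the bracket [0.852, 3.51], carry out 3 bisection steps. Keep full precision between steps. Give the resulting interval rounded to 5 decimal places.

f(0.852000) = -6.095669, f(3.510000) = 25.008268 (opposite signs)
step 1: m = 2.181000, f(m) = 0.415157 > 0 → root in [0.852000, 2.181000]
step 2: m = 1.516500, f(m) = -3.883750 < 0 → root in [1.516500, 2.181000]
step 3: m = 1.848750, f(m) = -2.088125 < 0 → root in [1.848750, 2.181000]

[1.84875, 2.18100]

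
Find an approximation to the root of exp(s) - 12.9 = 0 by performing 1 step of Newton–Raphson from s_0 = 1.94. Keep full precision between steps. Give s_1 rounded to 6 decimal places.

2.793781

f'(s) = exp(s)
s_0 = 1.940000: f = -5.941249, f' = 6.958751 → s_1 = 1.940000 - (-5.941249)/(6.958751) = 2.793781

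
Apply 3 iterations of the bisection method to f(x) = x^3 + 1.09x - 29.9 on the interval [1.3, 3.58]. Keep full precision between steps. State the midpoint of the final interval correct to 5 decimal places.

2.86750

f(1.300000) = -26.286000, f(3.580000) = 19.884912 (opposite signs)
step 1: m = 2.440000, f(m) = -12.713616 < 0 → root in [2.440000, 3.580000]
step 2: m = 3.010000, f(m) = 0.651801 > 0 → root in [2.440000, 3.010000]
step 3: m = 2.725000, f(m) = -6.694922 < 0 → root in [2.725000, 3.010000]
Midpoint of [2.725000, 3.010000] = 2.867500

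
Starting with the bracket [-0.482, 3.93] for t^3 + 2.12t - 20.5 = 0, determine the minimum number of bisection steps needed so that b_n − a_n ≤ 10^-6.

Initial width b − a = 3.93 − -0.482 = 4.412000.
After n steps the width is (b−a)/2^n; need (b−a)/2^n ≤ 10^-6.
So n ≥ log₂(4.412000/10^-6) = log₂(4412000.0000) ≈ 22.0730.
Hence n = 23.

23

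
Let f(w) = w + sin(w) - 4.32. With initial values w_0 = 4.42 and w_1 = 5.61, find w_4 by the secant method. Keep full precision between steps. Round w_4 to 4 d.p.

5.2028

Secant update: w_(k+1) = w_k − f(w_k)·(w_k − w_(k-1))/(f(w_k) − f(w_(k-1))).
f(w_0) = -0.857558, f(w_1) = 0.666520
w_2 = 5.610000 - (0.666520)·(5.610000 - 4.420000)/(0.666520 - (-0.857558)) = 5.089581; f(w_2) = -0.160121
w_3 = 5.089581 - (-0.160121)·(5.089581 - 5.610000)/(-0.160121 - (0.666520)) = 5.190387; f(w_3) = -0.017531
w_4 = 5.190387 - (-0.017531)·(5.190387 - 5.089581)/(-0.017531 - (-0.160121)) = 5.202780; f(w_4) = 0.000632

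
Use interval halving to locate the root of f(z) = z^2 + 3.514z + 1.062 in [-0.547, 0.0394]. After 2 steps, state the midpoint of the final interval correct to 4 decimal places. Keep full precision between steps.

f(-0.547000) = -0.560949, f(0.039400) = 1.202004 (opposite signs)
step 1: m = -0.253800, f(m) = 0.234561 > 0 → root in [-0.547000, -0.253800]
step 2: m = -0.400400, f(m) = -0.184685 < 0 → root in [-0.400400, -0.253800]
Midpoint of [-0.400400, -0.253800] = -0.327100

-0.3271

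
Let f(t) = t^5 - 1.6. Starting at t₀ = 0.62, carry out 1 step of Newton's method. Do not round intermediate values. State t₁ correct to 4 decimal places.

2.6616

Newton update: t ← t − f(t)/f'(t).
f'(t) = 5t⁴
t_0 = 0.620000: f = -1.508387, f' = 0.738817 → t_1 = 0.620000 - (-1.508387)/(0.738817) = 2.661625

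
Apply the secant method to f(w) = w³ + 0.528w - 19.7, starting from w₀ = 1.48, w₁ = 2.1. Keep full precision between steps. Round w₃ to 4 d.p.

2.5589

Secant update: w_(k+1) = w_k − f(w_k)·(w_k − w_(k-1))/(f(w_k) − f(w_(k-1))).
f(w_0) = -15.676768, f(w_1) = -9.330200
w_2 = 2.100000 - (-9.330200)·(2.100000 - 1.480000)/(-9.330200 - (-15.676768)) = 3.011473; f(w_2) = 9.201009
w_3 = 3.011473 - (9.201009)·(3.011473 - 2.100000)/(9.201009 - (-9.330200)) = 2.558914; f(w_3) = -1.593029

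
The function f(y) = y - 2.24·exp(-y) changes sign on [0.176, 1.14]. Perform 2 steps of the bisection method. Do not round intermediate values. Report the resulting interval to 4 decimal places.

[0.8990, 1.1400]

f(0.176000) = -1.702504, f(1.140000) = 0.423605 (opposite signs)
step 1: m = 0.658000, f(m) = -0.502065 < 0 → root in [0.658000, 1.140000]
step 2: m = 0.899000, f(m) = -0.012627 < 0 → root in [0.899000, 1.140000]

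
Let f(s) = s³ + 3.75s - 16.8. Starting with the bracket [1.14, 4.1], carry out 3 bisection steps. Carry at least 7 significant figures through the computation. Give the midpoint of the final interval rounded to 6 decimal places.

2.065000

f(1.140000) = -11.043456, f(4.100000) = 67.496000 (opposite signs)
step 1: m = 2.620000, f(m) = 11.009728 > 0 → root in [1.140000, 2.620000]
step 2: m = 1.880000, f(m) = -3.105328 < 0 → root in [1.880000, 2.620000]
step 3: m = 2.250000, f(m) = 3.028125 > 0 → root in [1.880000, 2.250000]
Midpoint of [1.880000, 2.250000] = 2.065000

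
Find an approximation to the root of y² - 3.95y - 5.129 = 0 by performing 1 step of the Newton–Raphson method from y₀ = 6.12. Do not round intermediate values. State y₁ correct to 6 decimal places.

Newton update: y ← y − f(y)/f'(y).
f'(y) = 2y - 3.95
y_0 = 6.120000: f = 8.151400, f' = 8.290000 → y_1 = 6.120000 - (8.151400)/(8.290000) = 5.136719

5.136719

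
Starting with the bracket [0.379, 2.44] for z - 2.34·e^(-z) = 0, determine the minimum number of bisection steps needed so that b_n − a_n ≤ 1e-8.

Initial width b − a = 2.44 − 0.379 = 2.061000.
After n steps the width is (b−a)/2^n; need (b−a)/2^n ≤ 1e-8.
So n ≥ log₂(2.061000/1e-8) = log₂(206100000.0000) ≈ 27.6188.
Hence n = 28.

28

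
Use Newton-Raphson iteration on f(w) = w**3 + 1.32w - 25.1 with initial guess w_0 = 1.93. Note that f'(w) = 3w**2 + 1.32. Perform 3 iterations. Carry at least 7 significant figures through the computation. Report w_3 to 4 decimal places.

w_0 = 1.930000: f = -15.363343, f' = 12.494700 → w_1 = 1.930000 - (-15.363343)/(12.494700) = 3.159589
w_1 = 3.159589: f = 10.612836, f' = 31.269004 → w_2 = 3.159589 - (10.612836)/(31.269004) = 2.820184
w_2 = 2.820184: f = 1.052812, f' = 25.180321 → w_3 = 2.820184 - (1.052812)/(25.180321) = 2.778374

2.7784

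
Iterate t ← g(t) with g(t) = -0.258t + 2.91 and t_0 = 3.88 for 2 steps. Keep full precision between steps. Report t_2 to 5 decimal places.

t_1 = g(3.880000) = 1.908960
t_2 = g(1.908960) = 2.417488

2.41749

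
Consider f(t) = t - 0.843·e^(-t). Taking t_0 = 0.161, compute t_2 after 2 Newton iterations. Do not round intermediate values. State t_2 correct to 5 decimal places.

f'(t) = 1 + 0.843·e^(-t)
t_0 = 0.161000: f = -0.556639, f' = 1.717639 → t_1 = 0.161000 - (-0.556639)/(1.717639) = 0.485072
t_1 = 0.485072: f = -0.033923, f' = 1.518995 → t_2 = 0.485072 - (-0.033923)/(1.518995) = 0.507405

0.50740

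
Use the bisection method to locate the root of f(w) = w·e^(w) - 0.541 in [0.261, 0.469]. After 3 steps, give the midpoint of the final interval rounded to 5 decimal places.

0.37800

f(0.261000) = -0.202163, f(0.469000) = 0.208647 (opposite signs)
step 1: m = 0.365000, f(m) = -0.015212 < 0 → root in [0.365000, 0.469000]
step 2: m = 0.417000, f(m) = 0.091757 > 0 → root in [0.365000, 0.417000]
step 3: m = 0.391000, f(m) = 0.037077 > 0 → root in [0.365000, 0.391000]
Midpoint of [0.365000, 0.391000] = 0.378000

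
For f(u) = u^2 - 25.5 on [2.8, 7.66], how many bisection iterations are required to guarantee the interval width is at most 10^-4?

Initial width b − a = 7.66 − 2.8 = 4.860000.
After n steps the width is (b−a)/2^n; need (b−a)/2^n ≤ 10^-4.
So n ≥ log₂(4.860000/10^-4) = log₂(48600.0000) ≈ 15.5687.
Hence n = 16.

16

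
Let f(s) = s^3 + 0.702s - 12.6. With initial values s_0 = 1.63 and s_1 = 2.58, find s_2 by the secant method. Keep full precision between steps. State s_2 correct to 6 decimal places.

2.131030

Secant update: s_(k+1) = s_k − f(s_k)·(s_k − s_(k-1))/(f(s_k) − f(s_(k-1))).
f(s_0) = -7.124993, f(s_1) = 6.384672
s_2 = 2.580000 - (6.384672)·(2.580000 - 1.630000)/(6.384672 - (-7.124993)) = 2.131030; f(s_2) = -1.426398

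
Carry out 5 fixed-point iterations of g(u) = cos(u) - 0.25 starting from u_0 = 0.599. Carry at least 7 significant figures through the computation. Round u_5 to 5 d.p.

u_1 = g(0.599000) = 0.575900
u_2 = g(0.575900) = 0.588703
u_3 = g(0.588703) = 0.581662
u_4 = g(0.581662) = 0.585551
u_5 = g(0.585551) = 0.583408

0.58341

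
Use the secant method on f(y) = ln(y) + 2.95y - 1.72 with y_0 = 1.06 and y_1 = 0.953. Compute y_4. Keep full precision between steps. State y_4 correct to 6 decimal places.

0.702670

f(y_0) = 1.465269, f(y_1) = 1.043210
y_2 = 0.953000 - (1.043210)·(0.953000 - 1.060000)/(1.043210 - (1.465269)) = 0.688527; f(y_2) = -0.062048
y_3 = 0.688527 - (-0.062048)·(0.688527 - 0.953000)/(-0.062048 - (1.043210)) = 0.703374; f(y_3) = 0.003086
y_4 = 0.703374 - (0.003086)·(0.703374 - 0.688527)/(0.003086 - (-0.062048)) = 0.702670; f(y_4) = 0.000010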